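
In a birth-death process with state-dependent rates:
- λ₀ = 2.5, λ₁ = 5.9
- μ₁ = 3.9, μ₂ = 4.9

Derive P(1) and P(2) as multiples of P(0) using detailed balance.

Balance equations:
State 0: λ₀P₀ = μ₁P₁ → P₁ = (λ₀/μ₁)P₀ = (2.5/3.9)P₀ = 0.6410P₀
State 1: P₂ = (λ₀λ₁)/(μ₁μ₂)P₀ = (2.5×5.9)/(3.9×4.9)P₀ = 0.7718P₀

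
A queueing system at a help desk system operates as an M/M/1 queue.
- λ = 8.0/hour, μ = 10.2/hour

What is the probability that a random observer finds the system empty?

ρ = λ/μ = 8.0/10.2 = 0.7843
P(0) = 1 - ρ = 1 - 0.7843 = 0.2157
The server is idle 21.57% of the time.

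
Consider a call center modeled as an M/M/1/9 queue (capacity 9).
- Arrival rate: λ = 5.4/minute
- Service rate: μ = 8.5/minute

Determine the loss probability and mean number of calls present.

ρ = λ/μ = 5.4/8.5 = 0.63529
P₀ = (1-ρ)/(1-ρ^(K+1)) = (1-0.63529)/(1-0.63529^10) = 0.36471/0.98929 = 0.3687
P_K = P₀×ρ^K = 0.36866 × 0.63529^9 = 0.36866 × 0.016856 = 0.006214
Blocking probability P_9 = 0.006214 (0.62%)
L = ρ[1 - (K+1)ρ^K + Kρ^(K+1)] / [(1-ρ)(1-ρ^(K+1))]
L = 0.63529 × (1 - 10×0.016856 + 9×0.010708) / ((1 - 0.63529) × (1 - 0.010708)) = 1.6337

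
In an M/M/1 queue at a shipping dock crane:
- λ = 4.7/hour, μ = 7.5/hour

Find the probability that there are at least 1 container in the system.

ρ = λ/μ = 4.7/7.5 = 0.6267
P(N ≥ n) = ρⁿ
P(N ≥ 1) = 0.6267^1
P(N ≥ 1) = 0.6267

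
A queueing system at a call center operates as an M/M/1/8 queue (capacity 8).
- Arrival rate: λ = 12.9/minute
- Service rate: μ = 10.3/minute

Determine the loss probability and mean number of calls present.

ρ = λ/μ = 12.9/10.3 = 1.25243
P₀ = (1-ρ)/(1-ρ^(K+1)) = (1-1.25243)/(1-1.25243^9) = -0.2524/-6.5820 = 0.03835
P_K = P₀×ρ^K = 0.03835 × 1.25243^8 = 0.03835 × 6.0538 = 0.2322
Blocking probability P_8 = 0.2322 (23.22%)
L = ρ[1 - (K+1)ρ^K + Kρ^(K+1)] / [(1-ρ)(1-ρ^(K+1))]
L = 1.25243 × (1 - 9×6.05379 + 8×7.58195) / ((1 - 1.25243) × (1 - 7.58195)) = 5.4059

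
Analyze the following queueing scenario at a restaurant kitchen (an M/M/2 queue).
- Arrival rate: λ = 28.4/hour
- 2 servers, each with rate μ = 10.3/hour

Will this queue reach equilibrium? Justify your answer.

Stability requires ρ = λ/(cμ) < 1
ρ = 28.4/(2 × 10.3) = 28.4/20.60 = 1.3786
Since 1.3786 ≥ 1, the system is UNSTABLE.
Need c > λ/μ = 28.4/10.3 = 2.76.
Minimum servers needed: c = 3.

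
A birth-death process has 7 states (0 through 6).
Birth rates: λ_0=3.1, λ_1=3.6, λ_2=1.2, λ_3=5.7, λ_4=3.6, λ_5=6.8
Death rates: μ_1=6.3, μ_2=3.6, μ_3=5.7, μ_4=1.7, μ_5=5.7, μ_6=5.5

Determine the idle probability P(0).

Ratios P(n)/P(0) = (λ₀···λₙ₋₁)/(μ₁···μₙ):
P(1)/P(0) = (3.1)/(6.3) = 0.4921
P(2)/P(0) = (3.1×3.6)/(6.3×3.6) = 0.4921
P(3)/P(0) = (3.1×3.6×1.2)/(6.3×3.6×5.7) = 0.1036
P(4)/P(0) = (3.1×3.6×1.2×5.7)/(6.3×3.6×5.7×1.7) = 0.3473
P(5)/P(0) = (3.1×3.6×1.2×5.7×3.6)/(6.3×3.6×5.7×1.7×5.7) = 0.2194
P(6)/P(0) = (3.1×3.6×1.2×5.7×3.6×6.8)/(6.3×3.6×5.7×1.7×5.7×5.5) = 0.2712

Normalization: ∑ P(n) = 1
P(0) × (1.0000 + 0.4921 + 0.4921 + 0.1036 + 0.3473 + 0.2194 + 0.2712) = 1
P(0) × 2.9257 = 1
P(0) = 1/2.9257 = 0.3418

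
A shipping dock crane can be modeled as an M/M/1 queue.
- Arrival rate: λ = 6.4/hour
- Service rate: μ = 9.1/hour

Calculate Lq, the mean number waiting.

ρ = λ/μ = 6.4/9.1 = 0.7033
For M/M/1: Lq = λ²/(μ(μ-λ))
Lq = 40.96/(9.1 × 2.70)
Lq = 1.6671 containers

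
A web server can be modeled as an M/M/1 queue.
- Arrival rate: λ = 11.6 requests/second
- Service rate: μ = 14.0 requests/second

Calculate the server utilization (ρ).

Server utilization: ρ = λ/μ
ρ = 11.6/14.0 = 0.8286
The server is busy 82.86% of the time.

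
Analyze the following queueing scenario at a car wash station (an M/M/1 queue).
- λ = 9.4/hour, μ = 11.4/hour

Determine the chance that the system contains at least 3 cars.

ρ = λ/μ = 9.4/11.4 = 0.82456
P(N ≥ n) = ρⁿ
P(N ≥ 3) = 0.82456^3
P(N ≥ 3) = 0.5606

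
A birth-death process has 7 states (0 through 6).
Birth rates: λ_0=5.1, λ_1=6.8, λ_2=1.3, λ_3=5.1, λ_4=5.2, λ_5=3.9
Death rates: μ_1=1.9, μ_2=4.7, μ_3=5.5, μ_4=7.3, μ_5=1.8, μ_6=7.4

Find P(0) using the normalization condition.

Ratios P(n)/P(0) = (λ₀···λₙ₋₁)/(μ₁···μₙ):
P(1)/P(0) = (5.1)/(1.9) = 2.68421
P(2)/P(0) = (5.1×6.8)/(1.9×4.7) = 3.88354
P(3)/P(0) = (5.1×6.8×1.3)/(1.9×4.7×5.5) = 0.917927
P(4)/P(0) = (5.1×6.8×1.3×5.1)/(1.9×4.7×5.5×7.3) = 0.641292
P(5)/P(0) = (5.1×6.8×1.3×5.1×5.2)/(1.9×4.7×5.5×7.3×1.8) = 1.85262
P(6)/P(0) = (5.1×6.8×1.3×5.1×5.2×3.9)/(1.9×4.7×5.5×7.3×1.8×7.4) = 0.976381

Normalization: ∑ P(n) = 1
P(0) × (1.00000 + 2.68421 + 3.88354 + 0.917927 + 0.641292 + 1.85262 + 0.976381) = 1
P(0) × 11.9560 = 1
P(0) = 1/11.9560 = 0.08364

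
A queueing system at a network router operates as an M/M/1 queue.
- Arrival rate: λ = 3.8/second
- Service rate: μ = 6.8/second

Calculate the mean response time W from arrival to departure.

First, compute utilization: ρ = λ/μ = 3.8/6.8 = 0.5588
For M/M/1: W = 1/(μ-λ)
W = 1/(6.8-3.8) = 1/3.00
W = 0.3333 seconds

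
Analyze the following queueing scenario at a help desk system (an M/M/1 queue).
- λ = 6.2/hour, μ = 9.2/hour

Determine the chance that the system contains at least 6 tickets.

ρ = λ/μ = 6.2/9.2 = 0.67391
P(N ≥ n) = ρⁿ
P(N ≥ 6) = 0.67391^6
P(N ≥ 6) = 0.09367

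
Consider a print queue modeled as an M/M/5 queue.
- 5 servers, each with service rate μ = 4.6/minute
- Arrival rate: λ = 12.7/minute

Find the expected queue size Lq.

Traffic intensity: ρ = λ/(cμ) = 12.7/(5×4.6) = 0.5522
Since ρ = 0.5522 < 1, system is stable.
Offered load a = λ/μ = cρ = 12.7/4.6 = 2.7609
P₀ = [ Σₙ₌₀^4 aⁿ/n! + a^5/(5!(1-ρ)) ]⁻¹
Σ = a^0/0! + a^1/1! + a^2/2! + a^3/3! + a^4/4! = 1.0000 + 2.7609 + 3.8112 + 3.5074 + 2.4209 = 13.5004
a^5/(5!(1-ρ)) = 160.4093/(120 × 0.447826) = 2.9850
P₀ = 1/(13.5004 + 2.9850) = 0.06066
Lq = P₀·a^5·ρ / (5!(1-ρ)²) = 0.06066 × 160.4093 × 0.5522 / (120 × 0.2005) = 0.2233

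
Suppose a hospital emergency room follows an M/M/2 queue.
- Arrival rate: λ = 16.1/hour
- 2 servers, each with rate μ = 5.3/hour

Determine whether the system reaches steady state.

Stability requires ρ = λ/(cμ) < 1
ρ = 16.1/(2 × 5.3) = 16.1/10.60 = 1.5189
Since 1.5189 ≥ 1, the system is UNSTABLE.
Need c > λ/μ = 16.1/5.3 = 3.04.
Minimum servers needed: c = 4.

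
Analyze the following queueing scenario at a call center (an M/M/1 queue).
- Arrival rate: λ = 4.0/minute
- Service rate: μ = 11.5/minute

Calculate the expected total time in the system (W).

First, compute utilization: ρ = λ/μ = 4.0/11.5 = 0.3478
For M/M/1: W = 1/(μ-λ)
W = 1/(11.5-4.0) = 1/7.50
W = 0.1333 minutes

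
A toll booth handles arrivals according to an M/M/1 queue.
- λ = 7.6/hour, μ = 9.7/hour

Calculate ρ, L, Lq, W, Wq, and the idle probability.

Step 1: ρ = λ/μ = 7.6/9.7 = 0.7835
Step 2: L = λ/(μ-λ) = 7.6/2.10 = 3.6190
Step 3: Lq = λ²/(μ(μ-λ)) = 57.76/(9.7×2.10) = 2.8355
Step 4: W = 1/(μ-λ) = 1/2.10 = 0.47619
Step 5: Wq = λ/(μ(μ-λ)) = 7.6/(9.7×2.10) = 0.3731
Step 6: P(0) = 1-ρ = 0.2165
Verify: L = λW = 7.6×0.47619 = 3.6190 ✔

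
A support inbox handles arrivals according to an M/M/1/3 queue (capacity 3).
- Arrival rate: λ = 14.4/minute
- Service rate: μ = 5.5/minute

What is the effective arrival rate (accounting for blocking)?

ρ = λ/μ = 14.4/5.5 = 2.6182
P₀ = (1-ρ)/(1-ρ^(K+1)) = (1-2.6182)/(1-2.6182^4) = -1.6182/-45.9906 = 0.03519
P_K = P₀×ρ^K = 0.035185 × 2.6182^3 = 0.035185 × 17.9477 = 0.6315
λ_eff = λ(1-P_K) = 14.4 × (1 - 0.63149) = 14.4 × 0.36851 = 5.3065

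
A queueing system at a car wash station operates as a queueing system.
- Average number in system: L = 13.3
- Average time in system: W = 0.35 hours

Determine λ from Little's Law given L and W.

Little's Law: L = λW, so λ = L/W
λ = 13.3/0.35 = 38.0000 cars/hour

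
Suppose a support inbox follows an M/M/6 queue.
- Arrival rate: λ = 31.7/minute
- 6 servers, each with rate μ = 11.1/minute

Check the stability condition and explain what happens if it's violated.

Stability requires ρ = λ/(cμ) < 1
ρ = 31.7/(6 × 11.1) = 31.7/66.60 = 0.4760
Since 0.4760 < 1, the system is STABLE.
The servers are busy 47.60% of the time.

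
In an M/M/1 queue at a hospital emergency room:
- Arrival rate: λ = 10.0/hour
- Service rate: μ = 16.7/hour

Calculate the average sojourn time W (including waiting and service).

First, compute utilization: ρ = λ/μ = 10.0/16.7 = 0.5988
For M/M/1: W = 1/(μ-λ)
W = 1/(16.7-10.0) = 1/6.70
W = 0.1493 hours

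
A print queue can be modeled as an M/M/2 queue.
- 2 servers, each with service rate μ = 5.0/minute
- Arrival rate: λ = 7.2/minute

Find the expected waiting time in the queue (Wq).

Traffic intensity: ρ = λ/(cμ) = 7.2/(2×5.0) = 0.7200
Since ρ = 0.7200 < 1, system is stable.
Offered load a = λ/μ = cρ = 7.2/5.0 = 1.4400
P₀ = [ Σₙ₌₀^1 aⁿ/n! + a^2/(2!(1-ρ)) ]⁻¹
Σ = a^0/0! + a^1/1! = 1.0000 + 1.4400 = 2.4400
a^2/(2!(1-ρ)) = 2.0736/(2 × 0.2800) = 3.7029
P₀ = 1/(2.4400 + 3.7029) = 0.1628
Lq = P₀·a^2·ρ / (2!(1-ρ)²) = 0.16279 × 2.0736 × 0.72000 / (2 × 0.078400) = 1.5500
Wq = Lq/λ = 1.5500/7.2 = 0.2153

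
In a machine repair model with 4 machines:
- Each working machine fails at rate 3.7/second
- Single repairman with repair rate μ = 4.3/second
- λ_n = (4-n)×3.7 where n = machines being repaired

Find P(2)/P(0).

P(2)/P(0) = ∏_{i=0}^{2-1} λ_i/μ_{i+1}
= (4-0)×3.7/4.3 × (4-1)×3.7/4.3
= 8.8848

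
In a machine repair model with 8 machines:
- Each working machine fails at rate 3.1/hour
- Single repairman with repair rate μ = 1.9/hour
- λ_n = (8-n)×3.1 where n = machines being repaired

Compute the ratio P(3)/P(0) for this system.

P(3)/P(0) = ∏_{i=0}^{3-1} λ_i/μ_{i+1}
= (8-0)×3.1/1.9 × (8-1)×3.1/1.9 × (8-2)×3.1/1.9
= 1459.3638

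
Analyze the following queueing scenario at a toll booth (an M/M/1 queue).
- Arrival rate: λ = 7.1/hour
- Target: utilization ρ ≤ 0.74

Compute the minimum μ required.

ρ = λ/μ, so μ = λ/ρ
μ ≥ 7.1/0.74 = 9.5946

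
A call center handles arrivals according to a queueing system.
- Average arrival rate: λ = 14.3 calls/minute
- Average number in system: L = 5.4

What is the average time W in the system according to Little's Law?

Little's Law: L = λW, so W = L/λ
W = 5.4/14.3 = 0.3776 minutes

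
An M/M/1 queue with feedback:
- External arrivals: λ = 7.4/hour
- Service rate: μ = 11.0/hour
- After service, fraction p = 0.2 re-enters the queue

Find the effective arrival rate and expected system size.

Effective arrival rate: λ_eff = λ/(1-p) = 7.4/(1-0.2) = 7.4/0.80 = 9.2500
ρ = λ_eff/μ = 9.2500/11.0 = 0.840909
L = ρ/(1-ρ) = 0.840909/(1-0.840909) = 5.2857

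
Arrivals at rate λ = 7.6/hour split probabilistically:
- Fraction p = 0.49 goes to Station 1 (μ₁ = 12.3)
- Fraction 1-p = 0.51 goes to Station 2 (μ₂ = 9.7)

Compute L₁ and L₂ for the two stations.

Effective rates: λ₁ = 7.6×0.49 = 3.724, λ₂ = 7.6×0.51 = 3.876
Station 1: ρ₁ = 3.724/12.3 = 0.30276, L₁ = ρ₁/(1-ρ₁) = 0.30276/(1-0.30276) = 0.4342
Station 2: ρ₂ = 3.876/9.7 = 0.39959, L₂ = ρ₂/(1-ρ₂) = 0.39959/(1-0.39959) = 0.6655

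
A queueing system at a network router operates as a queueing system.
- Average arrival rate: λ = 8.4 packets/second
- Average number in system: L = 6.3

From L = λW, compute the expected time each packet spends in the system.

Little's Law: L = λW, so W = L/λ
W = 6.3/8.4 = 0.7500 seconds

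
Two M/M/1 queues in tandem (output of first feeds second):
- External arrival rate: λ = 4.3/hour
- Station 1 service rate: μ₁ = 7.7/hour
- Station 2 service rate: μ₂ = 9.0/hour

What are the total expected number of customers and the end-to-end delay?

By Jackson's theorem, each station behaves as independent M/M/1.
Station 1: ρ₁ = 4.3/7.7 = 0.5584, L₁ = ρ₁/(1-ρ₁) = λ/(μ₁-λ) = 4.3/3.40 = 1.2647
Station 2: ρ₂ = 4.3/9.0 = 0.4778, L₂ = ρ₂/(1-ρ₂) = λ/(μ₂-λ) = 4.3/4.70 = 0.9149
Total: L = L₁ + L₂ = 1.2647 + 0.9149 = 2.1796
W = L/λ = 2.1796/4.3 = 0.5069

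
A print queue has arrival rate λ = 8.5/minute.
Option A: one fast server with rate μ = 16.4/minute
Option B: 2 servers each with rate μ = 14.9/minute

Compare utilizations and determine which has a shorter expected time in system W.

Option A: single server μ = 16.4 (M/M/1)
  ρ_A = 8.5/16.4 = 0.5183
  W_A = 1/(μ-λ) = 1/(16.4-8.5) = 1/7.90 = 0.1266

Option B: 2 servers μ = 14.9 (M/M/2)
  ρ_B = λ/(cμ) = 8.5/(2×14.9) = 0.2852
  Offered load a = λ/μ = cρ = 8.5/14.9 = 0.5705
  P₀ = [ Σₙ₌₀^1 aⁿ/n! + a^2/(2!(1-ρ)) ]⁻¹
  Σ = a^0/0! + a^1/1! = 1.0000 + 0.5705 = 1.5705
  a^2/(2!(1-ρ)) = 0.32544/(2 × 0.71477) = 0.2277
  P₀ = 1/(1.5705 + 0.2277) = 0.5561
  Lq = P₀·a^2·ρ / (2!(1-ρ)²) = 0.55614 × 0.32544 × 0.28523 / (2 × 0.51089) = 0.05052
  Wq_B = Lq/λ = 0.050523/8.5 = 0.0059439
  W_B = Wq_B + 1/μ = 0.0059439 + 0.067114 = 0.07306

Since W_B = 0.07306 < W_A = 0.1266, Option B (multiple servers) has the shorter time in system.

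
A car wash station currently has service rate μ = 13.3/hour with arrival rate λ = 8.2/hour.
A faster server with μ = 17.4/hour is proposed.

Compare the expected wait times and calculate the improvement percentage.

System 1: ρ₁ = 8.2/13.3 = 0.6165, W₁ = 1/(13.3-8.2) = 0.1961
System 2: ρ₂ = 8.2/17.4 = 0.4713, W₂ = 1/(17.4-8.2) = 0.1087
Improvement: (W₁-W₂)/W₁ = (0.1961-0.1087)/0.1961 = 44.57%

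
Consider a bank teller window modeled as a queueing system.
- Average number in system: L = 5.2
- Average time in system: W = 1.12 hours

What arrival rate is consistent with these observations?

Little's Law: L = λW, so λ = L/W
λ = 5.2/1.12 = 4.6429 transactions/hour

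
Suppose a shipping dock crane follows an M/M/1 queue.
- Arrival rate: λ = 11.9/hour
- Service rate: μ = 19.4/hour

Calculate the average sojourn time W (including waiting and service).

First, compute utilization: ρ = λ/μ = 11.9/19.4 = 0.6134
For M/M/1: W = 1/(μ-λ)
W = 1/(19.4-11.9) = 1/7.50
W = 0.1333 hours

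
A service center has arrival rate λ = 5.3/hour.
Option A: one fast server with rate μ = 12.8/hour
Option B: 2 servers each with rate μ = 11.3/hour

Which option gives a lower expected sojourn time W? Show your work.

Option A: single server μ = 12.8 (M/M/1)
  ρ_A = 5.3/12.8 = 0.4141
  W_A = 1/(μ-λ) = 1/(12.8-5.3) = 1/7.50 = 0.1333

Option B: 2 servers μ = 11.3 (M/M/2)
  ρ_B = λ/(cμ) = 5.3/(2×11.3) = 0.2345
  Offered load a = λ/μ = cρ = 5.3/11.3 = 0.4690
  P₀ = [ Σₙ₌₀^1 aⁿ/n! + a^2/(2!(1-ρ)) ]⁻¹
  Σ = a^0/0! + a^1/1! = 1.0000 + 0.4690 = 1.4690
  a^2/(2!(1-ρ)) = 0.2200/(2 × 0.7655) = 0.1437
  P₀ = 1/(1.4690 + 0.1437) = 0.6201
  Lq = P₀·a^2·ρ / (2!(1-ρ)²) = 0.6201 × 0.2200 × 0.2345 / (2 × 0.5860) = 0.02730
  Wq_B = Lq/λ = 0.027296/5.3 = 0.005150
  W_B = Wq_B + 1/μ = 0.005150 + 0.08850 = 0.09365

Since W_B = 0.09365 < W_A = 0.1333, Option B (multiple servers) has the shorter time in system.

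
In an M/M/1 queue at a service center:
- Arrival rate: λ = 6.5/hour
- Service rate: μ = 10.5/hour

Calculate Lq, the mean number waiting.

ρ = λ/μ = 6.5/10.5 = 0.6190
For M/M/1: Lq = λ²/(μ(μ-λ))
Lq = 42.25/(10.5 × 4.00)
Lq = 1.0060 customers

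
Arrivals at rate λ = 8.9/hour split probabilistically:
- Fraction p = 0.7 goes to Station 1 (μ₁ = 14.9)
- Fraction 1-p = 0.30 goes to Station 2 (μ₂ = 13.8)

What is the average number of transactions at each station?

Effective rates: λ₁ = 8.9×0.7 = 6.23, λ₂ = 8.9×0.30 = 2.67
Station 1: ρ₁ = 6.23/14.9 = 0.41812, L₁ = ρ₁/(1-ρ₁) = 0.41812/(1-0.41812) = 0.7186
Station 2: ρ₂ = 2.67/13.8 = 0.1935, L₂ = ρ₂/(1-ρ₂) = 0.1935/(1-0.1935) = 0.2399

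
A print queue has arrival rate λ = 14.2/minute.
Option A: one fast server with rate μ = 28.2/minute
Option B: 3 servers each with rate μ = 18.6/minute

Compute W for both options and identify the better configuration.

Option A: single server μ = 28.2 (M/M/1)
  ρ_A = 14.2/28.2 = 0.5035
  W_A = 1/(μ-λ) = 1/(28.2-14.2) = 1/14.00 = 0.07143

Option B: 3 servers μ = 18.6 (M/M/3)
  ρ_B = λ/(cμ) = 14.2/(3×18.6) = 0.2545
  Offered load a = λ/μ = cρ = 14.2/18.6 = 0.7634
  P₀ = [ Σₙ₌₀^2 aⁿ/n! + a^3/(3!(1-ρ)) ]⁻¹
  Σ = a^0/0! + a^1/1! + a^2/2! = 1.0000 + 0.76344 + 0.29142 = 2.0549
  a^3/(3!(1-ρ)) = 0.44497/(6 × 0.74552) = 0.09948
  P₀ = 1/(2.0549 + 0.09948) = 0.4642
  Lq = P₀·a^3·ρ / (3!(1-ρ)²) = 0.4642 × 0.4450 × 0.2545 / (6 × 0.5558) = 0.01576
  Wq_B = Lq/λ = 0.01576/14.2 = 0.001110
  W_B = Wq_B + 1/μ = 0.001110 + 0.05376 = 0.05487

Since W_B = 0.05487 < W_A = 0.07143, Option B (multiple servers) has the shorter time in system.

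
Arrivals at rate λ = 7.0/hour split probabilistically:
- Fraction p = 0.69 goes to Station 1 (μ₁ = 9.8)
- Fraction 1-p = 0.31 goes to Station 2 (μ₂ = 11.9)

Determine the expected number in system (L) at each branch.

Effective rates: λ₁ = 7.0×0.69 = 4.83, λ₂ = 7.0×0.31 = 2.17
Station 1: ρ₁ = 4.83/9.8 = 0.49286, L₁ = ρ₁/(1-ρ₁) = 0.49286/(1-0.49286) = 0.9718
Station 2: ρ₂ = 2.17/11.9 = 0.18235, L₂ = ρ₂/(1-ρ₂) = 0.18235/(1-0.18235) = 0.2230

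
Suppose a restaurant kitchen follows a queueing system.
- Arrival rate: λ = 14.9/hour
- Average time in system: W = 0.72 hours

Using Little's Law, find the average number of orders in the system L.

Little's Law: L = λW
L = 14.9 × 0.72 = 10.7280 orders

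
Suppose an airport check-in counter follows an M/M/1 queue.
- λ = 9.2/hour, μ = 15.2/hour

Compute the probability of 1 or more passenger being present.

ρ = λ/μ = 9.2/15.2 = 0.6053
P(N ≥ n) = ρⁿ
P(N ≥ 1) = 0.6053^1
P(N ≥ 1) = 0.6053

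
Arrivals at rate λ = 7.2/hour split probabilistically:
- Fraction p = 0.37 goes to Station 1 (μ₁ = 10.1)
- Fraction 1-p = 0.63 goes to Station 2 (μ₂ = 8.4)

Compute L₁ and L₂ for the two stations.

Effective rates: λ₁ = 7.2×0.37 = 2.664, λ₂ = 7.2×0.63 = 4.536
Station 1: ρ₁ = 2.664/10.1 = 0.2638, L₁ = ρ₁/(1-ρ₁) = 0.2638/(1-0.2638) = 0.3583
Station 2: ρ₂ = 4.536/8.4 = 0.5400, L₂ = ρ₂/(1-ρ₂) = 0.5400/(1-0.5400) = 1.1739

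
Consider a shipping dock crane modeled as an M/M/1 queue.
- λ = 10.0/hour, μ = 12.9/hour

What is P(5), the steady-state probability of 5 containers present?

ρ = λ/μ = 10.0/12.9 = 0.7752
P(n) = (1-ρ)ρⁿ
P(5) = (1-0.7752) × 0.7752^5
P(5) = 0.22480 × 0.27994
P(5) = 0.06293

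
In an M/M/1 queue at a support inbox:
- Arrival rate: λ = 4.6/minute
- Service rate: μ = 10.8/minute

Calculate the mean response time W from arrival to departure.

First, compute utilization: ρ = λ/μ = 4.6/10.8 = 0.4259
For M/M/1: W = 1/(μ-λ)
W = 1/(10.8-4.6) = 1/6.20
W = 0.1613 minutes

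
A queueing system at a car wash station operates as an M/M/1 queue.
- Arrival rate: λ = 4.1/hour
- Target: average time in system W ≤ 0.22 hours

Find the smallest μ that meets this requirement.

For M/M/1: W = 1/(μ-λ)
Need W ≤ 0.22, so 1/(μ-λ) ≤ 0.22
μ - λ ≥ 1/0.22 = 4.5455
μ ≥ 4.1 + 4.5455 = 8.6455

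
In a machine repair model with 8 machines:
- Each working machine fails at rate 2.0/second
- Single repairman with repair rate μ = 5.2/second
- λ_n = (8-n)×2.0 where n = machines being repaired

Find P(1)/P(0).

P(1)/P(0) = ∏_{i=0}^{1-1} λ_i/μ_{i+1}
= (8-0)×2.0/5.2
= 3.0769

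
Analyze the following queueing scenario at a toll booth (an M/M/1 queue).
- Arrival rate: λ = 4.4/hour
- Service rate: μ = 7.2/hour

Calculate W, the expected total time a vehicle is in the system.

First, compute utilization: ρ = λ/μ = 4.4/7.2 = 0.6111
For M/M/1: W = 1/(μ-λ)
W = 1/(7.2-4.4) = 1/2.80
W = 0.3571 hours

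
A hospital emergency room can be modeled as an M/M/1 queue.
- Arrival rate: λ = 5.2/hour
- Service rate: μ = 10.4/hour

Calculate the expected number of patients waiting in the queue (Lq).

ρ = λ/μ = 5.2/10.4 = 0.5000
For M/M/1: Lq = λ²/(μ(μ-λ))
Lq = 27.04/(10.4 × 5.20)
Lq = 0.5000 patients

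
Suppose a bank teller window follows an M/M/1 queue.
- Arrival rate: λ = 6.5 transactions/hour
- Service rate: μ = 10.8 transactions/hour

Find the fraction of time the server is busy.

Server utilization: ρ = λ/μ
ρ = 6.5/10.8 = 0.6019
The server is busy 60.19% of the time.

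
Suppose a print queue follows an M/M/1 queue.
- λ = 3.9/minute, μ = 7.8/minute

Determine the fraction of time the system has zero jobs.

ρ = λ/μ = 3.9/7.8 = 0.5000
P(0) = 1 - ρ = 1 - 0.5000 = 0.5000
The server is idle 50.00% of the time.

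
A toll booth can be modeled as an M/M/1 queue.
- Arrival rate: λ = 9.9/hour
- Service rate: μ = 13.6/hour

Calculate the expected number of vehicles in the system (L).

ρ = λ/μ = 9.9/13.6 = 0.7279
For M/M/1: L = λ/(μ-λ)
L = 9.9/(13.6-9.9) = 9.9/3.70
L = 2.6757 vehicles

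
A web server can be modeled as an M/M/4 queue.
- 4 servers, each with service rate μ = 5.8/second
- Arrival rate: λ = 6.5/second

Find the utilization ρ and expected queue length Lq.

Traffic intensity: ρ = λ/(cμ) = 6.5/(4×5.8) = 0.2802
Since ρ = 0.2802 < 1, system is stable.
Offered load a = λ/μ = cρ = 6.5/5.8 = 1.1207
P₀ = [ Σₙ₌₀^3 aⁿ/n! + a^4/(4!(1-ρ)) ]⁻¹
Σ = a^0/0! + a^1/1! + a^2/2! + a^3/3! = 1.00000 + 1.12069 + 0.627973 + 0.234587 = 2.9832
a^4/(4!(1-ρ)) = 1.5774/(24 × 0.7198) = 0.09131
P₀ = 1/(2.9832 + 0.09131) = 0.3253
Lq = P₀·a^4·ρ / (4!(1-ρ)²) = 0.3253 × 1.5774 × 0.2802 / (24 × 0.5182) = 0.01156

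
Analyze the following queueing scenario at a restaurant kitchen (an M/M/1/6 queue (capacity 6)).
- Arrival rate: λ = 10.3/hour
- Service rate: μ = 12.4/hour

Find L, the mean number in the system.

ρ = λ/μ = 10.3/12.4 = 0.83065
P₀ = (1-ρ)/(1-ρ^(K+1)) = (1-0.83065)/(1-0.83065^7) = 0.16935/0.72715 = 0.2329
P_K = P₀×ρ^K = 0.23290 × 0.83065^6 = 0.23290 × 0.32848 = 0.07650
L = ρ[1 - (K+1)ρ^K + Kρ^(K+1)] / [(1-ρ)(1-ρ^(K+1))]
L = 0.83065 × (1 - 7×0.328480 + 6×0.272852) / ((1 - 0.83065) × (1 - 0.272852)) = 2.2783 orders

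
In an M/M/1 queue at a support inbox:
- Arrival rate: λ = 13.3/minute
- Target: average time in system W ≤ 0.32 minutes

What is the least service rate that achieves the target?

For M/M/1: W = 1/(μ-λ)
Need W ≤ 0.32, so 1/(μ-λ) ≤ 0.32
μ - λ ≥ 1/0.32 = 3.1250
μ ≥ 13.3 + 3.1250 = 16.4250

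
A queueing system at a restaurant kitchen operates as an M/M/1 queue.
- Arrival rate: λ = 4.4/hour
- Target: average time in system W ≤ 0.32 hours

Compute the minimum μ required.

For M/M/1: W = 1/(μ-λ)
Need W ≤ 0.32, so 1/(μ-λ) ≤ 0.32
μ - λ ≥ 1/0.32 = 3.1250
μ ≥ 4.4 + 3.1250 = 7.5250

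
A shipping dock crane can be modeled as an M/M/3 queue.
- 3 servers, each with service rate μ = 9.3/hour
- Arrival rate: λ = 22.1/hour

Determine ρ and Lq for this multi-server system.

Traffic intensity: ρ = λ/(cμ) = 22.1/(3×9.3) = 0.7921
Since ρ = 0.7921 < 1, system is stable.
Offered load a = λ/μ = cρ = 22.1/9.3 = 2.3763
P₀ = [ Σₙ₌₀^2 aⁿ/n! + a^3/(3!(1-ρ)) ]⁻¹
Σ = a^0/0! + a^1/1! + a^2/2! = 1.0000 + 2.3763 + 2.8235 = 6.1998
a^3/(3!(1-ρ)) = 13.4192/(6 × 0.207885) = 10.7585
P₀ = 1/(6.1998 + 10.7585) = 0.05897
Lq = P₀·a^3·ρ / (3!(1-ρ)²) = 0.058968 × 13.4192 × 0.79211 / (6 × 0.043216) = 2.4173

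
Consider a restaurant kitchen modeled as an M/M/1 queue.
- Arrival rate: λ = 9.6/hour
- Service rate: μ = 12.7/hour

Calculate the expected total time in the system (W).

First, compute utilization: ρ = λ/μ = 9.6/12.7 = 0.7559
For M/M/1: W = 1/(μ-λ)
W = 1/(12.7-9.6) = 1/3.10
W = 0.3226 hours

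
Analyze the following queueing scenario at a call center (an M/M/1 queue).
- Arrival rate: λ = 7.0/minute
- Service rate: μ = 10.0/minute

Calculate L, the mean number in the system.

ρ = λ/μ = 7.0/10.0 = 0.7000
For M/M/1: L = λ/(μ-λ)
L = 7.0/(10.0-7.0) = 7.0/3.00
L = 2.3333 calls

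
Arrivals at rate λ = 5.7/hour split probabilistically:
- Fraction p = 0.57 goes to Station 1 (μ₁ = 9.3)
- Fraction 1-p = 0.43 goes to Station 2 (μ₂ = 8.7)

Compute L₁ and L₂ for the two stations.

Effective rates: λ₁ = 5.7×0.57 = 3.249, λ₂ = 5.7×0.43 = 2.451
Station 1: ρ₁ = 3.249/9.3 = 0.34935, L₁ = ρ₁/(1-ρ₁) = 0.34935/(1-0.34935) = 0.5369
Station 2: ρ₂ = 2.451/8.7 = 0.2817, L₂ = ρ₂/(1-ρ₂) = 0.2817/(1-0.2817) = 0.3922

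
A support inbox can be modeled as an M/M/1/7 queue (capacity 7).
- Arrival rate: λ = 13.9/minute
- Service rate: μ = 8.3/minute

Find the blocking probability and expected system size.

ρ = λ/μ = 13.9/8.3 = 1.6747
P₀ = (1-ρ)/(1-ρ^(K+1)) = (1-1.6747)/(1-1.6747^8) = -0.6747/-60.8723 = 0.01108
P_K = P₀×ρ^K = 0.011084 × 1.6747^7 = 0.011084 × 36.9453 = 0.4095
Blocking probability P_7 = 0.4095 (40.95%)
L = ρ[1 - (K+1)ρ^K + Kρ^(K+1)] / [(1-ρ)(1-ρ^(K+1))]
L = 1.6747 × (1 - 8×36.9453 + 7×61.8723) / ((1 - 1.6747) × (1 - 61.8723)) = 5.6493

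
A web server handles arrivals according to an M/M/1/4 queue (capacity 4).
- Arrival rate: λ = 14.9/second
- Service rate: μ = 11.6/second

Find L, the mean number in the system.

ρ = λ/μ = 14.9/11.6 = 1.2845
P₀ = (1-ρ)/(1-ρ^(K+1)) = (1-1.2845)/(1-1.2845^5) = -0.2845/-2.4968 = 0.1139
P_K = P₀×ρ^K = 0.11395 × 1.2845^4 = 0.11395 × 2.7223 = 0.3102
L = ρ[1 - (K+1)ρ^K + Kρ^(K+1)] / [(1-ρ)(1-ρ^(K+1))]
L = 1.2845 × (1 - 5×2.722303 + 4×3.496798) / ((1 - 1.2845) × (1 - 3.496798)) = 2.4876 requests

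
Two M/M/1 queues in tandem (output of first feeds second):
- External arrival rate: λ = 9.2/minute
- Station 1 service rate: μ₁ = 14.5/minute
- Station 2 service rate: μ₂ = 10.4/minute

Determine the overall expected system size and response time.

By Jackson's theorem, each station behaves as independent M/M/1.
Station 1: ρ₁ = 9.2/14.5 = 0.6345, L₁ = ρ₁/(1-ρ₁) = λ/(μ₁-λ) = 9.2/5.30 = 1.7358
Station 2: ρ₂ = 9.2/10.4 = 0.8846, L₂ = ρ₂/(1-ρ₂) = λ/(μ₂-λ) = 9.2/1.20 = 7.6667
Total: L = L₁ + L₂ = 1.7358 + 7.6667 = 9.4025
W = L/λ = 9.4025/9.2 = 1.0220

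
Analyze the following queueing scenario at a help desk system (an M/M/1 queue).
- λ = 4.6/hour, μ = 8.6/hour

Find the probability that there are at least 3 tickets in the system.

ρ = λ/μ = 4.6/8.6 = 0.5349
P(N ≥ n) = ρⁿ
P(N ≥ 3) = 0.5349^3
P(N ≥ 3) = 0.1530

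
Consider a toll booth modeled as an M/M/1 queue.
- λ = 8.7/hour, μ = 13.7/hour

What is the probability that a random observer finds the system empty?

ρ = λ/μ = 8.7/13.7 = 0.6350
P(0) = 1 - ρ = 1 - 0.6350 = 0.3650
The server is idle 36.50% of the time.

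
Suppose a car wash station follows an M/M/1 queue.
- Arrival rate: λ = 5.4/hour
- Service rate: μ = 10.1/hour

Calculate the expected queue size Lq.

ρ = λ/μ = 5.4/10.1 = 0.5347
For M/M/1: Lq = λ²/(μ(μ-λ))
Lq = 29.16/(10.1 × 4.70)
Lq = 0.6143 cars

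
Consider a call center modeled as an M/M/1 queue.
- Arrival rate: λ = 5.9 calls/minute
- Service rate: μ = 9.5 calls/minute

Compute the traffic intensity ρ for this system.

Server utilization: ρ = λ/μ
ρ = 5.9/9.5 = 0.6211
The server is busy 62.11% of the time.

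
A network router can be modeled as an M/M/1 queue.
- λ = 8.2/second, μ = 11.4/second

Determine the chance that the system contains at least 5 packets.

ρ = λ/μ = 8.2/11.4 = 0.7193
P(N ≥ n) = ρⁿ
P(N ≥ 5) = 0.7193^5
P(N ≥ 5) = 0.1926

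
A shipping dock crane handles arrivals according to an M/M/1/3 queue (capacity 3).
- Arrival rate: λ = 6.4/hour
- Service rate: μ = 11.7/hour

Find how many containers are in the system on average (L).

ρ = λ/μ = 6.4/11.7 = 0.5470
P₀ = (1-ρ)/(1-ρ^(K+1)) = (1-0.5470)/(1-0.5470^4) = 0.4530/0.9105 = 0.4975
P_K = P₀×ρ^K = 0.49754 × 0.5470^3 = 0.49754 × 0.16367 = 0.08143
L = ρ[1 - (K+1)ρ^K + Kρ^(K+1)] / [(1-ρ)(1-ρ^(K+1))]
L = 0.5470 × (1 - 4×0.16367 + 3×0.089526) / ((1 - 0.5470) × (1 - 0.089526)) = 0.8142 containers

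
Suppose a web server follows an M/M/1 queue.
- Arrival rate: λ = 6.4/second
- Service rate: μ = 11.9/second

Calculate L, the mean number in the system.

ρ = λ/μ = 6.4/11.9 = 0.5378
For M/M/1: L = λ/(μ-λ)
L = 6.4/(11.9-6.4) = 6.4/5.50
L = 1.1636 requests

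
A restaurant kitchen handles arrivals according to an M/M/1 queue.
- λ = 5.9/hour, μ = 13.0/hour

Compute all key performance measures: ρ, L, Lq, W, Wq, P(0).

Step 1: ρ = λ/μ = 5.9/13.0 = 0.4538
Step 2: L = λ/(μ-λ) = 5.9/7.10 = 0.8310
Step 3: Lq = λ²/(μ(μ-λ)) = 34.81/(13.0×7.10) = 0.3771
Step 4: W = 1/(μ-λ) = 1/7.10 = 0.14085
Step 5: Wq = λ/(μ(μ-λ)) = 5.9/(13.0×7.10) = 0.06392
Step 6: P(0) = 1-ρ = 0.5462
Verify: L = λW = 5.9×0.14085 = 0.8310 ✔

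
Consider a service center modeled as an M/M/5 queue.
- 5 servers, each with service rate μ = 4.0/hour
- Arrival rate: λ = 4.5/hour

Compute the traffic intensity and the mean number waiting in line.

Traffic intensity: ρ = λ/(cμ) = 4.5/(5×4.0) = 0.2250
Since ρ = 0.2250 < 1, system is stable.
Offered load a = λ/μ = cρ = 4.5/4.0 = 1.1250
P₀ = [ Σₙ₌₀^4 aⁿ/n! + a^5/(5!(1-ρ)) ]⁻¹
Σ = a^0/0! + a^1/1! + a^2/2! + a^3/3! + a^4/4! = 1.0000 + 1.1250 + 0.63281 + 0.23730 + 0.066742 = 3.0619
a^5/(5!(1-ρ)) = 1.8020/(120 × 0.7750) = 0.01938
P₀ = 1/(3.0619 + 0.01938) = 0.3245
Lq = P₀·a^5·ρ / (5!(1-ρ)²) = 0.3245 × 1.8020 × 0.2250 / (120 × 0.6006) = 0.001826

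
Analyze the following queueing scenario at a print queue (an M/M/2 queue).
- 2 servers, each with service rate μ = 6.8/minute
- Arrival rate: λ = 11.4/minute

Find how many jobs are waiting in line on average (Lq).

Traffic intensity: ρ = λ/(cμ) = 11.4/(2×6.8) = 0.8382
Since ρ = 0.8382 < 1, system is stable.
Offered load a = λ/μ = cρ = 11.4/6.8 = 1.6765
P₀ = [ Σₙ₌₀^1 aⁿ/n! + a^2/(2!(1-ρ)) ]⁻¹
Σ = a^0/0! + a^1/1! = 1.0000 + 1.6765 = 2.6765
a^2/(2!(1-ρ)) = 2.810554/(2 × 0.1617647) = 8.6872
P₀ = 1/(2.6765 + 8.6872) = 0.08800
Lq = P₀·a^2·ρ / (2!(1-ρ)²) = 0.0880000 × 2.81055 × 0.838235 / (2 × 0.0261678) = 3.9613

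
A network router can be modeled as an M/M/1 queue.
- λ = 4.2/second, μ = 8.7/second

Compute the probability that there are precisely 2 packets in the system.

ρ = λ/μ = 4.2/8.7 = 0.48276
P(n) = (1-ρ)ρⁿ
P(2) = (1-0.48276) × 0.48276^2
P(2) = 0.51724 × 0.23306
P(2) = 0.1205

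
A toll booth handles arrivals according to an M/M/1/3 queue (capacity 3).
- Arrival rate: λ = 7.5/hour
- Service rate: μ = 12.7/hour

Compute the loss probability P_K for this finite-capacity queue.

ρ = λ/μ = 7.5/12.7 = 0.59055
P₀ = (1-ρ)/(1-ρ^(K+1)) = (1-0.59055)/(1-0.59055^4) = 0.4094/0.8784 = 0.4661
P_K = P₀×ρ^K = 0.46615 × 0.59055^3 = 0.46615 × 0.20595 = 0.09600
Blocking probability = 9.60%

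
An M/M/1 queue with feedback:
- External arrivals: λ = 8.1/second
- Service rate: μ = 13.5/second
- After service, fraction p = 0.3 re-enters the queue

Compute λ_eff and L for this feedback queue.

Effective arrival rate: λ_eff = λ/(1-p) = 8.1/(1-0.3) = 8.1/0.70 = 11.57143
ρ = λ_eff/μ = 11.57143/13.5 = 0.857143
L = ρ/(1-ρ) = 0.857143/(1-0.857143) = 6.0000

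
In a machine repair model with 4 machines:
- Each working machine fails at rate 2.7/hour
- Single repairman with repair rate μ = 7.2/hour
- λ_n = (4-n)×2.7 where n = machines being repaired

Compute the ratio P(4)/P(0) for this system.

P(4)/P(0) = ∏_{i=0}^{4-1} λ_i/μ_{i+1}
= (4-0)×2.7/7.2 × (4-1)×2.7/7.2 × (4-2)×2.7/7.2 × (4-3)×2.7/7.2
= 0.4746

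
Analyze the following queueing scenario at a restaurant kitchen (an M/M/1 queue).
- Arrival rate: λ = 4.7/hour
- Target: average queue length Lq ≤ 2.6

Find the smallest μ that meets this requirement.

For M/M/1: Lq = λ²/(μ(μ-λ))
Need Lq ≤ 2.6, i.e. μ(μ-λ) ≥ λ²/2.6
μ² - 4.7μ - 22.09/2.6 ≥ 0  →  μ² - 4.7μ - 8.49615 ≥ 0
Quadratic formula (positive root): μ = [λ + √(λ² + 4×8.49615)]/2
Discriminant: 22.09 + 4×8.49615 = 56.0746, √56.0746 = 7.4883
μ ≥ (4.7 + 7.4883)/2 = 6.0941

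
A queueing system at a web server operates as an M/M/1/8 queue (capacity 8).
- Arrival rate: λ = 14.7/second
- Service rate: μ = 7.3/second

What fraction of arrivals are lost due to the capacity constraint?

ρ = λ/μ = 14.7/7.3 = 2.0137
P₀ = (1-ρ)/(1-ρ^(K+1)) = (1-2.0137)/(1-2.0137^9) = -1.0137/-543.4436 = 0.001865
P_K = P₀×ρ^K = 0.0018653 × 2.0137^8 = 0.0018653 × 270.3698 = 0.5043
Blocking probability = 50.43%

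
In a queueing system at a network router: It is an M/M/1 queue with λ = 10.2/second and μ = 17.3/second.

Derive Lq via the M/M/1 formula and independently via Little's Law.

Method 1 (direct): Lq = λ²/(μ(μ-λ)) = 104.04/(17.3 × 7.10) = 0.8470

Method 2 (Little's Law):
W = 1/(μ-λ) = 1/7.10 = 0.140845
Wq = W - 1/μ = 0.140845 - 0.0578035 = 0.08304
Lq = λWq = 10.2 × 0.08304 = 0.8470 ✔ (matches Method 1)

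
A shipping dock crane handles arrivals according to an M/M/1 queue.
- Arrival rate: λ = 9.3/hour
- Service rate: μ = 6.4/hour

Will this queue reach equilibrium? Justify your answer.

Stability requires ρ = λ/(cμ) < 1
ρ = 9.3/(1 × 6.4) = 9.3/6.40 = 1.4531
Since 1.4531 ≥ 1, the system is UNSTABLE.
Queue grows without bound. Need μ > λ = 9.3.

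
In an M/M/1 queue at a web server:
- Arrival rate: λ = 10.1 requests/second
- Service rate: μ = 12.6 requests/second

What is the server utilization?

Server utilization: ρ = λ/μ
ρ = 10.1/12.6 = 0.8016
The server is busy 80.16% of the time.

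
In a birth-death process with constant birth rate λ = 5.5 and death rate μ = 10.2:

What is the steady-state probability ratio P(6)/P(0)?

For constant rates: P(n)/P(0) = (λ/μ)^n
P(6)/P(0) = (5.5/10.2)^6 = 0.5392^6 = 0.02458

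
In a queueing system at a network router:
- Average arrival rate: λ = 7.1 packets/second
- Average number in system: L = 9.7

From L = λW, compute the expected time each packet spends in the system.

Little's Law: L = λW, so W = L/λ
W = 9.7/7.1 = 1.3662 seconds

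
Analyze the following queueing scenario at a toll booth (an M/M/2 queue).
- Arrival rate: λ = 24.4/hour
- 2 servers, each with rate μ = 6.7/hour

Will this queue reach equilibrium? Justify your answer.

Stability requires ρ = λ/(cμ) < 1
ρ = 24.4/(2 × 6.7) = 24.4/13.40 = 1.8209
Since 1.8209 ≥ 1, the system is UNSTABLE.
Need c > λ/μ = 24.4/6.7 = 3.64.
Minimum servers needed: c = 4.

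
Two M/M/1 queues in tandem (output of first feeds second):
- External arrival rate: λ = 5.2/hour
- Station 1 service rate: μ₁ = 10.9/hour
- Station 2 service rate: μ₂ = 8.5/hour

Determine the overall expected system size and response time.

By Jackson's theorem, each station behaves as independent M/M/1.
Station 1: ρ₁ = 5.2/10.9 = 0.4771, L₁ = ρ₁/(1-ρ₁) = λ/(μ₁-λ) = 5.2/5.70 = 0.912281
Station 2: ρ₂ = 5.2/8.5 = 0.6118, L₂ = ρ₂/(1-ρ₂) = λ/(μ₂-λ) = 5.2/3.30 = 1.57576
Total: L = L₁ + L₂ = 0.912281 + 1.57576 = 2.4880
W = L/λ = 2.4880/5.2 = 0.4785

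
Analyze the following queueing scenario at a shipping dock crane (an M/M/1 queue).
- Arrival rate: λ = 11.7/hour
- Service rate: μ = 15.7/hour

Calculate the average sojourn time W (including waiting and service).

First, compute utilization: ρ = λ/μ = 11.7/15.7 = 0.7452
For M/M/1: W = 1/(μ-λ)
W = 1/(15.7-11.7) = 1/4.00
W = 0.2500 hours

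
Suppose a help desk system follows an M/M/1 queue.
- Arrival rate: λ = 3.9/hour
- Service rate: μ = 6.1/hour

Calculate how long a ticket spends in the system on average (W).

First, compute utilization: ρ = λ/μ = 3.9/6.1 = 0.6393
For M/M/1: W = 1/(μ-λ)
W = 1/(6.1-3.9) = 1/2.20
W = 0.4545 hours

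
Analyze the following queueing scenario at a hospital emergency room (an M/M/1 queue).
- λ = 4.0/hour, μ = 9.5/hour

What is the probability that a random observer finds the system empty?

ρ = λ/μ = 4.0/9.5 = 0.4211
P(0) = 1 - ρ = 1 - 0.4211 = 0.5789
The server is idle 57.89% of the time.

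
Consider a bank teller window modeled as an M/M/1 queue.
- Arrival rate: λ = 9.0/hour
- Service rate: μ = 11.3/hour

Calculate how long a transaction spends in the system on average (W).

First, compute utilization: ρ = λ/μ = 9.0/11.3 = 0.7965
For M/M/1: W = 1/(μ-λ)
W = 1/(11.3-9.0) = 1/2.30
W = 0.4348 hours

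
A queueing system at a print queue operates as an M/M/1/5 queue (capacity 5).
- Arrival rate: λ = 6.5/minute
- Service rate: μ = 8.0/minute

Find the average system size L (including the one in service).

ρ = λ/μ = 6.5/8.0 = 0.8125
P₀ = (1-ρ)/(1-ρ^(K+1)) = (1-0.8125)/(1-0.8125^6) = 0.1875/0.7123 = 0.2632
P_K = P₀×ρ^K = 0.26323 × 0.8125^5 = 0.26323 × 0.35409 = 0.09321
L = ρ[1 - (K+1)ρ^K + Kρ^(K+1)] / [(1-ρ)(1-ρ^(K+1))]
L = 0.8125 × (1 - 6×0.354093 + 5×0.287700) / ((1 - 0.8125) × (1 - 0.287700)) = 1.9099 jobs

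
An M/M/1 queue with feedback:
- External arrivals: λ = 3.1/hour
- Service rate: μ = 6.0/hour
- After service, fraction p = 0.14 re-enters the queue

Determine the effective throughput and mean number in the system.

Effective arrival rate: λ_eff = λ/(1-p) = 3.1/(1-0.14) = 3.1/0.86 = 3.6047
ρ = λ_eff/μ = 3.6047/6.0 = 0.60078
L = ρ/(1-ρ) = 0.60078/(1-0.60078) = 1.5049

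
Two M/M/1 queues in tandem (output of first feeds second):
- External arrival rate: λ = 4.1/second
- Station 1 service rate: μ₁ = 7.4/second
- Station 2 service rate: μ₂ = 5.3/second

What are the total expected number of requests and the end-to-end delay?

By Jackson's theorem, each station behaves as independent M/M/1.
Station 1: ρ₁ = 4.1/7.4 = 0.5541, L₁ = ρ₁/(1-ρ₁) = λ/(μ₁-λ) = 4.1/3.30 = 1.2424
Station 2: ρ₂ = 4.1/5.3 = 0.7736, L₂ = ρ₂/(1-ρ₂) = λ/(μ₂-λ) = 4.1/1.20 = 3.4167
Total: L = L₁ + L₂ = 1.2424 + 3.4167 = 4.6591
W = L/λ = 4.6591/4.1 = 1.1364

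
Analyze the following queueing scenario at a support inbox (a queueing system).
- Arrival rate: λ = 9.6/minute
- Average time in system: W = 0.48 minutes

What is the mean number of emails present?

Little's Law: L = λW
L = 9.6 × 0.48 = 4.6080 emails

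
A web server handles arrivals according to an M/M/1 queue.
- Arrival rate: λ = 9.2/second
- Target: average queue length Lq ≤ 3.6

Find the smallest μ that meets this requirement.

For M/M/1: Lq = λ²/(μ(μ-λ))
Need Lq ≤ 3.6, i.e. μ(μ-λ) ≥ λ²/3.6
μ² - 9.2μ - 84.64/3.6 ≥ 0  →  μ² - 9.2μ - 23.5111 ≥ 0
Quadratic formula (positive root): μ = [λ + √(λ² + 4×23.5111)]/2
Discriminant: 84.64 + 4×23.5111 = 178.6844, √178.6844 = 13.3673
μ ≥ (9.2 + 13.3673)/2 = 11.2836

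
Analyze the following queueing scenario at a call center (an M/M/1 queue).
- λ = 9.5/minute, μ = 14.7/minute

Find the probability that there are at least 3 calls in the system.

ρ = λ/μ = 9.5/14.7 = 0.64626
P(N ≥ n) = ρⁿ
P(N ≥ 3) = 0.64626^3
P(N ≥ 3) = 0.2699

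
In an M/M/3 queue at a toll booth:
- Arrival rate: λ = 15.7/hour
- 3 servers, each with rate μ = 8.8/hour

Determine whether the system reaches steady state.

Stability requires ρ = λ/(cμ) < 1
ρ = 15.7/(3 × 8.8) = 15.7/26.40 = 0.5947
Since 0.5947 < 1, the system is STABLE.
The servers are busy 59.47% of the time.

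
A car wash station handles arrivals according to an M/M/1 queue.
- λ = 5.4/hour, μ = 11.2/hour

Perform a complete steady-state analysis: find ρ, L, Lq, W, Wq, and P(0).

Step 1: ρ = λ/μ = 5.4/11.2 = 0.4821
Step 2: L = λ/(μ-λ) = 5.4/5.80 = 0.9310
Step 3: Lq = λ²/(μ(μ-λ)) = 29.16/(11.2×5.80) = 0.4489
Step 4: W = 1/(μ-λ) = 1/5.80 = 0.1724
Step 5: Wq = λ/(μ(μ-λ)) = 5.4/(11.2×5.80) = 0.08313
Step 6: P(0) = 1-ρ = 0.5179
Verify: L = λW = 5.4×0.1724 = 0.9310 ✔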